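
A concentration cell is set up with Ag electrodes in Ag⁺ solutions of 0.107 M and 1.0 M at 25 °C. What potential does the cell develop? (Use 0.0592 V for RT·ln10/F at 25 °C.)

0.057 V

Both half-cells are Ag⁺/Ag, so E°_cell = 0. The concentrated side is the cathode; the cell reaction moves Ag⁺ from high to low concentration with n = 1.
Q = [Ag⁺]_dilute/[Ag⁺]_conc = 0.107/1.0 = 0.107.
E = 0 − (0.0592/1) log Q = −(0.0592/1)(-0.971) = 0.0575 V.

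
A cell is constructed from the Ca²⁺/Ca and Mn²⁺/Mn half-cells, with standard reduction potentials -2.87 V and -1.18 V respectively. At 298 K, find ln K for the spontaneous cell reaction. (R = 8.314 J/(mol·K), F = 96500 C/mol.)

ln K = 131.6

E°_cell = -1.18 − (-2.87) = 1.69 V, with n = 2 electrons transferred.
At equilibrium E = 0, so the Nernst equation gives ln K = nFE°/RT = (2)(96500)(1.69)/((8.314)(298)) = 131.65.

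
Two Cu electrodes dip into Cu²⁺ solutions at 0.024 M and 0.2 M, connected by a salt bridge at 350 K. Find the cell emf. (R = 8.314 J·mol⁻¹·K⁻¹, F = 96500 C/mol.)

Both half-cells are Cu²⁺/Cu, so E°_cell = 0. The concentrated side is the cathode; the cell reaction moves Cu²⁺ from high to low concentration with n = 2.
Q = [Cu²⁺]_dilute/[Cu²⁺]_conc = 0.024/0.2 = 0.120.
E = 0 − (RT/nF) ln Q = −((8.314×350)/(2×96500))(-2.120) = 0.0320 V.

0.032 V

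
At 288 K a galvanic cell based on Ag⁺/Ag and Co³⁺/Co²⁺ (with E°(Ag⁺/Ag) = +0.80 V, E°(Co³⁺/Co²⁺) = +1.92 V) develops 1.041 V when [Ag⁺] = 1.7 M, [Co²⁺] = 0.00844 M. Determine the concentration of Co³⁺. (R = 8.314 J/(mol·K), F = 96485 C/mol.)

5.9 × 10^-4 M

From the Nernst equation, ln Q = nF(E° − E)/RT = 1×96485×(1.12 − 1.041)/(8.314×288) = 3.183, so Q = 24.1.
With Q = [Ag⁺]·[Co²⁺]/[Co³⁺] and the known concentrations, [Co³⁺] in the denominator gives [Co³⁺] = 5.9 × 10^-4 M.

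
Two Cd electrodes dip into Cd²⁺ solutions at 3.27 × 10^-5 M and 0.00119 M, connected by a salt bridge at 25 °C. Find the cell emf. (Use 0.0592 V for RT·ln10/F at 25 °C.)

Both half-cells are Cd²⁺/Cd, so E°_cell = 0. The concentrated side is the cathode; the cell reaction moves Cd²⁺ from high to low concentration with n = 2.
Q = [Cd²⁺]_dilute/[Cd²⁺]_conc = 3.27 × 10^-5/0.00119 = 0.0275.
E = 0 − (0.0592/2) log Q = −(0.0592/2)(-1.561) = 0.0462 V.

0.046 V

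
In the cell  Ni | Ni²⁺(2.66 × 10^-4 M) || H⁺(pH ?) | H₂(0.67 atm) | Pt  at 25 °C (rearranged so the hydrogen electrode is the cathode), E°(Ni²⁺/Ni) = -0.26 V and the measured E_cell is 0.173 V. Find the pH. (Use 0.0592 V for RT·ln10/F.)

E°_cell = 0.26 V and n = 2.
log Q = n(E° − E)/0.0592 = 2×(0.26 − 0.173)/0.0592 = 2.939.
With Q = [Ni²⁺]·P(H₂) / [H⁺]^2, solving for [H⁺] gives log[H⁺] = -3.344, so pH = 3.34.

pH = 3.34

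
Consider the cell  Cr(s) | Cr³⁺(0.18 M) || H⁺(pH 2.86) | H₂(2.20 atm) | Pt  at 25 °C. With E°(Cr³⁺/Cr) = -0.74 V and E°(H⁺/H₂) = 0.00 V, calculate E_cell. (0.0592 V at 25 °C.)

The hydrogen couple is the cathode, so E°_cell = 0.74 V; n = 6.
[H⁺] = 10^(−2.86) = 0.0014 M, and Q = [Cr³⁺]^2·P(H₂)^3 / [H⁺]^6 = 4.99 × 10^16.
E = E° − (0.0592/6) log Q = 0.74 − (0.0592/6)(16.698) = 0.575 V.

0.58 V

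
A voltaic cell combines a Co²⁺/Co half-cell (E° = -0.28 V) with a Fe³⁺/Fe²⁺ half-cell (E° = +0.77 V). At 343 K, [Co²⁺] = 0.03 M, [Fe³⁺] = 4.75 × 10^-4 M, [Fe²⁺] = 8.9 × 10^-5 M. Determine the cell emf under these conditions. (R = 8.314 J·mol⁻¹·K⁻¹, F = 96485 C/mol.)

The Fe³⁺/Fe²⁺ couple has the higher reduction potential and acts as the cathode, so E°_cell = +0.77 − (-0.28) = 1.05 V.
Balancing electrons gives n = 2; the reaction quotient is Q = [Co²⁺]·[Fe²⁺]^2/[Fe³⁺]^2 = 0.00105.
E = E° − (RT/nF) ln Q = 1.05 − (8.314×343)/(2×96485) × (-6.856) = 1.050 + 0.101 = 1.151 V.

1.15 V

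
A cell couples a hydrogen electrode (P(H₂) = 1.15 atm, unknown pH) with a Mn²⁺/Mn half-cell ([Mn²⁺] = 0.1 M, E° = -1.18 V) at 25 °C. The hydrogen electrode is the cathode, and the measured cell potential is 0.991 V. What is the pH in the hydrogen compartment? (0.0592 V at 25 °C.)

E°_cell = 1.18 V and n = 2.
log Q = n(E° − E)/0.0592 = 2×(1.18 − 0.991)/0.0592 = 6.385.
With Q = [Mn²⁺]·P(H₂) / [H⁺]^2, solving for [H⁺] gives log[H⁺] = -3.662, so pH = 3.66.

pH = 3.66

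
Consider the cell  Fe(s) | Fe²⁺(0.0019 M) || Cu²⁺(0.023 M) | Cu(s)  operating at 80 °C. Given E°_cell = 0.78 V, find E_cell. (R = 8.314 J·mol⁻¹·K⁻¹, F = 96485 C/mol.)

Balancing electrons gives n = 2; the reaction quotient is Q = [Fe²⁺]/[Cu²⁺] = 0.0826.
E = E° − (RT/nF) ln Q = 0.78 − (8.314×353)/(2×96485) × (-2.494) = 0.780 + 0.038 = 0.818 V.

0.818 V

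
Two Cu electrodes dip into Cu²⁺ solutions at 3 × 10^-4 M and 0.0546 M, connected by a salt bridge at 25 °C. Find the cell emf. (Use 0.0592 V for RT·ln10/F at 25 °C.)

0.067 V

Both half-cells are Cu²⁺/Cu, so E°_cell = 0. The concentrated side is the cathode; the cell reaction moves Cu²⁺ from high to low concentration with n = 2.
Q = [Cu²⁺]_dilute/[Cu²⁺]_conc = 3 × 10^-4/0.0546 = 0.00549.
E = 0 − (0.0592/2) log Q = −(0.0592/2)(-2.260) = 0.0669 V.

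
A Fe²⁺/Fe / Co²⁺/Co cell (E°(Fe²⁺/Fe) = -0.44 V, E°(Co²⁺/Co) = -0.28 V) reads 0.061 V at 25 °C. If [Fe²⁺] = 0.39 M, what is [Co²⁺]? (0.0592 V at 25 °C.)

From the Nernst equation, log Q = n(E° − E)/0.0592 = 2(0.16 − 0.061)/0.0592 = 3.345, so Q = 2210.
With Q = [Fe²⁺]/[Co²⁺] and the known concentrations, [Co²⁺] in the denominator gives [Co²⁺] = 1.8 × 10^-4 M.

1.8 × 10^-4 M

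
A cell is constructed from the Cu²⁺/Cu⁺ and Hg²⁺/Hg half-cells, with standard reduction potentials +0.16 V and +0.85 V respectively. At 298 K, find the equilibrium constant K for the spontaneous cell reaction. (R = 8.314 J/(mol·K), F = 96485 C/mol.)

2.2 × 10^23

E°_cell = +0.85 − (+0.16) = 0.69 V, with n = 2 electrons transferred.
At equilibrium E = 0, so the Nernst equation gives ln K = nFE°/RT = (2)(96485)(0.69)/((8.314)(298)) = 53.74.
K = e^53.74 = 2.2 × 10^23.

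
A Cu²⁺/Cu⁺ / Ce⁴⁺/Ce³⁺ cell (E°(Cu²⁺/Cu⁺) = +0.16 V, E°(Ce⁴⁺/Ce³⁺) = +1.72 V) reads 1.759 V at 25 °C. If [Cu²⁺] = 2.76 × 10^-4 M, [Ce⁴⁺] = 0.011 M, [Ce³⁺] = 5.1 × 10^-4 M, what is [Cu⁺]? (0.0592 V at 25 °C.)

From the Nernst equation, log Q = n(E° − E)/0.0592 = 1(1.56 − 1.759)/0.0592 = -3.361, so Q = 4.35 × 10^-4.
With Q = [Cu²⁺]·[Ce³⁺]/([Cu⁺]·[Ce⁴⁺]) and the known concentrations, [Cu⁺] in the denominator gives [Cu⁺] = 0.029 M.

0.029 M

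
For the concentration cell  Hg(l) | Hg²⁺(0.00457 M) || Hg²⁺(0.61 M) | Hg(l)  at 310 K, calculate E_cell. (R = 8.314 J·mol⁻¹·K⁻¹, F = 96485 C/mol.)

0.065 V

Both half-cells are Hg²⁺/Hg, so E°_cell = 0. The concentrated side is the cathode; the cell reaction moves Hg²⁺ from high to low concentration with n = 2.
Q = [Hg²⁺]_dilute/[Hg²⁺]_conc = 0.00457/0.61 = 0.00749.
E = 0 − (RT/nF) ln Q = −((8.314×310)/(2×96485))(-4.894) = 0.0654 V.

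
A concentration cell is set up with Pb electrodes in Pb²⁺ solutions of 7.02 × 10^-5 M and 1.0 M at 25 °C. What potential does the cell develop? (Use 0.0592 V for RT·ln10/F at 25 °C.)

Both half-cells are Pb²⁺/Pb, so E°_cell = 0. The concentrated side is the cathode; the cell reaction moves Pb²⁺ from high to low concentration with n = 2.
Q = [Pb²⁺]_dilute/[Pb²⁺]_conc = 7.02 × 10^-5/1.0 = 7.02 × 10^-5.
E = 0 − (0.0592/2) log Q = −(0.0592/2)(-4.154) = 0.1230 V.

0.12 V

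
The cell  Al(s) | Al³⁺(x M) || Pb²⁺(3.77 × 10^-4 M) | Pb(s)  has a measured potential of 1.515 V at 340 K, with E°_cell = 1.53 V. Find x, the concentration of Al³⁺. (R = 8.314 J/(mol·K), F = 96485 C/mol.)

From the Nernst equation, ln Q = nF(E° − E)/RT = 6×96485×(1.53 − 1.515)/(8.314×340) = 3.072, so Q = 21.6.
With Q = [Al³⁺]^2/[Pb²⁺]^3 and the known concentrations, [Al³⁺]^2 in the numerator gives [Al³⁺] = 3.4 × 10^-5 M.

3.4 × 10^-5 M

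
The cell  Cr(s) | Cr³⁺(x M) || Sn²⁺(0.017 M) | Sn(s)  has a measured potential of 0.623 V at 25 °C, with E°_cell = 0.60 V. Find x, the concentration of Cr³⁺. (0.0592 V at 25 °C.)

From the Nernst equation, log Q = n(E° − E)/0.0592 = 6(0.60 − 0.623)/0.0592 = -2.331, so Q = 0.00467.
With Q = [Cr³⁺]^2/[Sn²⁺]^3 and the known concentrations, [Cr³⁺]^2 in the numerator gives [Cr³⁺] = 1.5 × 10^-4 M.

1.5 × 10^-4 M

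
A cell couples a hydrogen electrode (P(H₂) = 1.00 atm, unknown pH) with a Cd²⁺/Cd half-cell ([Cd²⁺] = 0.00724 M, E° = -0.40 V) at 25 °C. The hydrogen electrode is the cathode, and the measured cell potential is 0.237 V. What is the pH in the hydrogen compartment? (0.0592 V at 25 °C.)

pH = 3.82

E°_cell = 0.40 V and n = 2.
log Q = n(E° − E)/0.0592 = 2×(0.40 − 0.237)/0.0592 = 5.507.
With Q = [Cd²⁺]·P(H₂) / [H⁺]^2, solving for [H⁺] gives log[H⁺] = -3.824, so pH = 3.82.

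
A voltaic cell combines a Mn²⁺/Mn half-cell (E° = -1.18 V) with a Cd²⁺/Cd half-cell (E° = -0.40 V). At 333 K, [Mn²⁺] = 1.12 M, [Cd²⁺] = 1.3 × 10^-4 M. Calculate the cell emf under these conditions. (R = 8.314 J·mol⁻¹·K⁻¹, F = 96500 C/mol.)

The Cd²⁺/Cd couple has the higher reduction potential and acts as the cathode, so E°_cell = -0.40 − (-1.18) = 0.78 V.
Balancing electrons gives n = 2; the reaction quotient is Q = [Mn²⁺]/[Cd²⁺] = 8620.
E = E° − (RT/nF) ln Q = 0.78 − (8.314×333)/(2×96500) × (9.061) = 0.780 − 0.130 = 0.650 V.

0.650 V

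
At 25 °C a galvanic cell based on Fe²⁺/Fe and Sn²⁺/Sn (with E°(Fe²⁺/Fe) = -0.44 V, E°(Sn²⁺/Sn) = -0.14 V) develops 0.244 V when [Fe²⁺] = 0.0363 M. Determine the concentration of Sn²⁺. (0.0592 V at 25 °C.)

4.7 × 10^-4 M

From the Nernst equation, log Q = n(E° − E)/0.0592 = 2(0.30 − 0.244)/0.0592 = 1.892, so Q = 78.0.
With Q = [Fe²⁺]/[Sn²⁺] and the known concentrations, [Sn²⁺] in the denominator gives [Sn²⁺] = 4.7 × 10^-4 M.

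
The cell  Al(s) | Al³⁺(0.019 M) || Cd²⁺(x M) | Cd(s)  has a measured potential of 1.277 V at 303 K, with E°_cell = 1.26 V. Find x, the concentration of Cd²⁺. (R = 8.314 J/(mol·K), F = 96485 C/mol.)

From the Nernst equation, ln Q = nF(E° − E)/RT = 6×96485×(1.26 − 1.277)/(8.314×303) = -3.907, so Q = 0.0201.
With Q = [Al³⁺]^2/[Cd²⁺]^3 and the known concentrations, [Cd²⁺]^3 in the denominator gives [Cd²⁺] = 0.26 M.

0.26 M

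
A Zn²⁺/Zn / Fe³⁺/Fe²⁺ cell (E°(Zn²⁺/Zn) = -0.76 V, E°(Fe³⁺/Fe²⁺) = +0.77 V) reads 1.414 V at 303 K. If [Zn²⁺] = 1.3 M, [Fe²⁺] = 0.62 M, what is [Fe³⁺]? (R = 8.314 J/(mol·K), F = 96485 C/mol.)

0.0083 M

From the Nernst equation, ln Q = nF(E° − E)/RT = 2×96485×(1.53 − 1.414)/(8.314×303) = 8.886, so Q = 7230.
With Q = [Zn²⁺]·[Fe²⁺]^2/[Fe³⁺]^2 and the known concentrations, [Fe³⁺]^2 in the denominator gives [Fe³⁺] = 0.0083 M.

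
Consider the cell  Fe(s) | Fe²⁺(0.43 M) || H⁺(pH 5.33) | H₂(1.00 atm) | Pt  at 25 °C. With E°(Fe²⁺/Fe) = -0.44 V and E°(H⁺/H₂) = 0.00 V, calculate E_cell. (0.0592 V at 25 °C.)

The hydrogen couple is the cathode, so E°_cell = 0.44 V; n = 2.
[H⁺] = 10^(−5.33) = 4.7 × 10^-6 M, and Q = [Fe²⁺]·P(H₂) / [H⁺]^2 = 1.97 × 10^10.
E = E° − (0.0592/2) log Q = 0.44 − (0.0592/2)(10.293) = 0.135 V.

0.14 V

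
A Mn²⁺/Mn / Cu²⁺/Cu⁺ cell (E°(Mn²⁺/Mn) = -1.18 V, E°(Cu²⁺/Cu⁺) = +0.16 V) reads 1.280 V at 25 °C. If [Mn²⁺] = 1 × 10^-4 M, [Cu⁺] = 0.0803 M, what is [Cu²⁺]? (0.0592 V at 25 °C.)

From the Nernst equation, log Q = n(E° − E)/0.0592 = 2(1.34 − 1.280)/0.0592 = 2.027, so Q = 106.
With Q = [Mn²⁺]·[Cu⁺]^2/[Cu²⁺]^2 and the known concentrations, [Cu²⁺]^2 in the denominator gives [Cu²⁺] = 7.8 × 10^-5 M.

7.8 × 10^-5 M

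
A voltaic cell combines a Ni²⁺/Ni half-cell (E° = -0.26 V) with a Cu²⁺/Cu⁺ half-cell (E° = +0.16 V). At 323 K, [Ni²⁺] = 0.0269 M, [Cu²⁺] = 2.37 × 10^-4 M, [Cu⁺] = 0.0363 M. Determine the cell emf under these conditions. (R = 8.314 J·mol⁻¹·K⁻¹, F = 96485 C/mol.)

The Cu²⁺/Cu⁺ couple has the higher reduction potential and acts as the cathode, so E°_cell = +0.16 − (-0.26) = 0.42 V.
Balancing electrons gives n = 2; the reaction quotient is Q = [Ni²⁺]·[Cu⁺]^2/[Cu²⁺]^2 = 631.
E = E° − (RT/nF) ln Q = 0.42 − (8.314×323)/(2×96485) × (6.447) = 0.420 − 0.090 = 0.330 V.

0.330 V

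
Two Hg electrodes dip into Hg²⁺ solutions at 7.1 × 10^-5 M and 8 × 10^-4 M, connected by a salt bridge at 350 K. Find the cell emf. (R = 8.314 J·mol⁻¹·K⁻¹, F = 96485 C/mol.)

0.037 V

Both half-cells are Hg²⁺/Hg, so E°_cell = 0. The concentrated side is the cathode; the cell reaction moves Hg²⁺ from high to low concentration with n = 2.
Q = [Hg²⁺]_dilute/[Hg²⁺]_conc = 7.1 × 10^-5/8 × 10^-4 = 0.0888.
E = 0 − (RT/nF) ln Q = −((8.314×350)/(2×96485))(-2.422) = 0.0365 V.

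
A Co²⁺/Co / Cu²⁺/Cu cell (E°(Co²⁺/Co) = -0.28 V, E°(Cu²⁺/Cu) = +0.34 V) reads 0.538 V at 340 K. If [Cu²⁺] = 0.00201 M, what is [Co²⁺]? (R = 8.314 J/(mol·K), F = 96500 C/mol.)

0.54 M

From the Nernst equation, ln Q = nF(E° − E)/RT = 2×96500×(0.62 − 0.538)/(8.314×340) = 5.599, so Q = 270.
With Q = [Co²⁺]/[Cu²⁺] and the known concentrations, [Co²⁺] in the numerator gives [Co²⁺] = 0.54 M.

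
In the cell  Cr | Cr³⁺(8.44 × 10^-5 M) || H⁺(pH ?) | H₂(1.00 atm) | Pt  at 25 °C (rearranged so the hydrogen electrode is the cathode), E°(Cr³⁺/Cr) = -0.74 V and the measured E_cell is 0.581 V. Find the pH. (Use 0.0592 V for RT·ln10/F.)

E°_cell = 0.74 V and n = 6.
log Q = n(E° − E)/0.0592 = 6×(0.74 − 0.581)/0.0592 = 16.115.
With Q = [Cr³⁺]^2·P(H₂)^3 / [H⁺]^6, solving for [H⁺] gives log[H⁺] = -4.044, so pH = 4.04.

pH = 4.04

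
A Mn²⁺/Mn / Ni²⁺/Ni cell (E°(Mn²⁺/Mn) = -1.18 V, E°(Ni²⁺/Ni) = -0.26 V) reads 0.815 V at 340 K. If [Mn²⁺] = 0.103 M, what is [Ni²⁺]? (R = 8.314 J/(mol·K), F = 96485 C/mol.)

7.9 × 10^-5 M

From the Nernst equation, ln Q = nF(E° − E)/RT = 2×96485×(0.92 − 0.815)/(8.314×340) = 7.168, so Q = 1300.
With Q = [Mn²⁺]/[Ni²⁺] and the known concentrations, [Ni²⁺] in the denominator gives [Ni²⁺] = 7.9 × 10^-5 M.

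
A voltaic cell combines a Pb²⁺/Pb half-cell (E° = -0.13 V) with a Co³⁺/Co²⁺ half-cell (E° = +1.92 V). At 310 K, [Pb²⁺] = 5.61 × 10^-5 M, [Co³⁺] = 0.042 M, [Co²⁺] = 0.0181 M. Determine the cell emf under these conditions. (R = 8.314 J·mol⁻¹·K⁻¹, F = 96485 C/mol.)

The Co³⁺/Co²⁺ couple has the higher reduction potential and acts as the cathode, so E°_cell = +1.92 − (-0.13) = 2.05 V.
Balancing electrons gives n = 2; the reaction quotient is Q = [Pb²⁺]·[Co²⁺]^2/[Co³⁺]^2 = 1.04 × 10^-5.
E = E° − (RT/nF) ln Q = 2.05 − (8.314×310)/(2×96485) × (-11.472) = 2.050 + 0.153 = 2.203 V.

2.20 V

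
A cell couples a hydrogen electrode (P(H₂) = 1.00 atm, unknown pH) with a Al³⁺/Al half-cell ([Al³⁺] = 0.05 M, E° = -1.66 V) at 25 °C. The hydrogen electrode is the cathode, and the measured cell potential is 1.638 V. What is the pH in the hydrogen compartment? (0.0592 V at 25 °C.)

E°_cell = 1.66 V and n = 6.
log Q = n(E° − E)/0.0592 = 6×(1.66 − 1.638)/0.0592 = 2.230.
With Q = [Al³⁺]^2·P(H₂)^3 / [H⁺]^6, solving for [H⁺] gives log[H⁺] = -0.805, so pH = 0.81.

pH = 0.81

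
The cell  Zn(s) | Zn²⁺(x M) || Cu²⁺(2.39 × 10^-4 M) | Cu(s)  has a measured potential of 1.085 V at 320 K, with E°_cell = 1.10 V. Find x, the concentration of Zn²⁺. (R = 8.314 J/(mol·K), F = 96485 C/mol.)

7.1 × 10^-4 M

From the Nernst equation, ln Q = nF(E° − E)/RT = 2×96485×(1.10 − 1.085)/(8.314×320) = 1.088, so Q = 2.97.
With Q = [Zn²⁺]/[Cu²⁺] and the known concentrations, [Zn²⁺] in the numerator gives [Zn²⁺] = 7.1 × 10^-4 M.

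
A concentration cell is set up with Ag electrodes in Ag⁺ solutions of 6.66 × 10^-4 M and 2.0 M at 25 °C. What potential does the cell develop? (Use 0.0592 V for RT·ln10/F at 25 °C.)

0.21 V

Both half-cells are Ag⁺/Ag, so E°_cell = 0. The concentrated side is the cathode; the cell reaction moves Ag⁺ from high to low concentration with n = 1.
Q = [Ag⁺]_dilute/[Ag⁺]_conc = 6.66 × 10^-4/2.0 = 3.33 × 10^-4.
E = 0 − (0.0592/1) log Q = −(0.0592/1)(-3.478) = 0.2059 V.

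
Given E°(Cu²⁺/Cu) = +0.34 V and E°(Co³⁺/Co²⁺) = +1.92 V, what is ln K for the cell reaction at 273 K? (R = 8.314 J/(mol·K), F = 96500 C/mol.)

E°_cell = +1.92 − (+0.34) = 1.58 V, with n = 2 electrons transferred.
At equilibrium E = 0, so the Nernst equation gives ln K = nFE°/RT = (2)(96500)(1.58)/((8.314)(273)) = 134.35.

ln K = 134.4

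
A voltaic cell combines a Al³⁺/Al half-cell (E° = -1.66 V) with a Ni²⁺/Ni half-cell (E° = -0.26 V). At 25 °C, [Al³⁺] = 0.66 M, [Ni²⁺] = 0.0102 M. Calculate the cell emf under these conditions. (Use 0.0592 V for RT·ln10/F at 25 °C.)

The Ni²⁺/Ni couple has the higher reduction potential and acts as the cathode, so E°_cell = -0.26 − (-1.66) = 1.40 V.
Balancing electrons gives n = 6; the reaction quotient is Q = [Al³⁺]^2/[Ni²⁺]^3 = 4.1 × 10^5.
At 25 °C, E = E° − (0.0592/n) log Q = 1.40 − (0.0592/6)(5.613) = 1.400 − 0.055 = 1.345 V.

1.34 V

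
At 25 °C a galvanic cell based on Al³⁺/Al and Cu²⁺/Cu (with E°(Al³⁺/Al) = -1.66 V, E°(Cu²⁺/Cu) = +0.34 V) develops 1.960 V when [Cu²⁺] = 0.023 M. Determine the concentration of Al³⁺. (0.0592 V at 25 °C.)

0.37 M

From the Nernst equation, log Q = n(E° − E)/0.0592 = 6(2.00 − 1.960)/0.0592 = 4.054, so Q = 1.13 × 10^4.
With Q = [Al³⁺]^2/[Cu²⁺]^3 and the known concentrations, [Al³⁺]^2 in the numerator gives [Al³⁺] = 0.37 M.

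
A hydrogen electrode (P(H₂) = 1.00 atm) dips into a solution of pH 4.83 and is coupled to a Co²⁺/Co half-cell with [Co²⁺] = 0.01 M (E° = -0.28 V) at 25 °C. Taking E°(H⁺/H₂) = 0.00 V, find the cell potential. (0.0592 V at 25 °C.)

The hydrogen couple is the cathode, so E°_cell = 0.28 V; n = 2.
[H⁺] = 10^(−4.83) = 1.5 × 10^-5 M, and Q = [Co²⁺]·P(H₂) / [H⁺]^2 = 4.57 × 10^7.
E = E° − (0.0592/2) log Q = 0.28 − (0.0592/2)(7.660) = 0.053 V.

0.053 V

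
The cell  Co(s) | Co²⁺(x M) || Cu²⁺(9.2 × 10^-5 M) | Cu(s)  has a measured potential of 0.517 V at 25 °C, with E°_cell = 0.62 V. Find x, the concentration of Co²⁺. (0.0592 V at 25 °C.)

From the Nernst equation, log Q = n(E° − E)/0.0592 = 2(0.62 − 0.517)/0.0592 = 3.480, so Q = 3020.
With Q = [Co²⁺]/[Cu²⁺] and the known concentrations, [Co²⁺] in the numerator gives [Co²⁺] = 0.28 M.

0.28 M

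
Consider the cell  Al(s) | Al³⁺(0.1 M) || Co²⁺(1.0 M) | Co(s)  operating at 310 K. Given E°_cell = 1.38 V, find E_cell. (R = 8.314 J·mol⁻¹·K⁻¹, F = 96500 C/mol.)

Balancing electrons gives n = 6; the reaction quotient is Q = [Al³⁺]^2/[Co²⁺]^3 = 0.0100.
E = E° − (RT/nF) ln Q = 1.38 − (8.314×310)/(6×96500) × (-4.605) = 1.380 + 0.020 = 1.400 V.

1.40 V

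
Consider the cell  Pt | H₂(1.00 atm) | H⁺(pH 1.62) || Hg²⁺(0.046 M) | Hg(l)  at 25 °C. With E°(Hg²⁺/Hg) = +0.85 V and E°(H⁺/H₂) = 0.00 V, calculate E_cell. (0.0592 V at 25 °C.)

The Hg²⁺/Hg couple is the cathode, so E°_cell = 0.85 V; n = 2.
[H⁺] = 10^(−1.62) = 0.024 M, and Q = [H⁺]^2 / ([Hg²⁺]·P(H₂)) = 0.0125.
E = E° − (0.0592/2) log Q = 0.85 − (0.0592/2)(-1.903) = 0.906 V.

0.91 V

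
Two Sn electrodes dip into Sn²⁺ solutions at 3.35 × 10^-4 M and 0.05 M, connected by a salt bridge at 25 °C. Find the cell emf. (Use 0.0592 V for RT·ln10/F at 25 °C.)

Both half-cells are Sn²⁺/Sn, so E°_cell = 0. The concentrated side is the cathode; the cell reaction moves Sn²⁺ from high to low concentration with n = 2.
Q = [Sn²⁺]_dilute/[Sn²⁺]_conc = 3.35 × 10^-4/0.05 = 0.00670.
E = 0 − (0.0592/2) log Q = −(0.0592/2)(-2.174) = 0.0644 V.

0.064 V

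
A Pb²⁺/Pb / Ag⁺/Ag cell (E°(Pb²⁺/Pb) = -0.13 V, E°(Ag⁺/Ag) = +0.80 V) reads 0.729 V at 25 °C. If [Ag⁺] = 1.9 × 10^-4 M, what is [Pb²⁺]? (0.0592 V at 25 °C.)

From the Nernst equation, log Q = n(E° − E)/0.0592 = 2(0.93 − 0.729)/0.0592 = 6.791, so Q = 6.17 × 10^6.
With Q = [Pb²⁺]/[Ag⁺]^2 and the known concentrations, [Pb²⁺] in the numerator gives [Pb²⁺] = 0.22 M.

0.22 M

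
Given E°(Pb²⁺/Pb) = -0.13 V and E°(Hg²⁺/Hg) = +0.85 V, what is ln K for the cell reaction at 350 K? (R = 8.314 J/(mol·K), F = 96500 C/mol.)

ln K = 65.0

E°_cell = +0.85 − (-0.13) = 0.98 V, with n = 2 electrons transferred.
At equilibrium E = 0, so the Nernst equation gives ln K = nFE°/RT = (2)(96500)(0.98)/((8.314)(350)) = 65.00.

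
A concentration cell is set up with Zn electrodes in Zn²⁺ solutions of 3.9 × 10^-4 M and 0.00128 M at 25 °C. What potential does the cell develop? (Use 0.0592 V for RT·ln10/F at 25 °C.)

Both half-cells are Zn²⁺/Zn, so E°_cell = 0. The concentrated side is the cathode; the cell reaction moves Zn²⁺ from high to low concentration with n = 2.
Q = [Zn²⁺]_dilute/[Zn²⁺]_conc = 3.9 × 10^-4/0.00128 = 0.305.
E = 0 − (0.0592/2) log Q = −(0.0592/2)(-0.516) = 0.0153 V.

0.015 V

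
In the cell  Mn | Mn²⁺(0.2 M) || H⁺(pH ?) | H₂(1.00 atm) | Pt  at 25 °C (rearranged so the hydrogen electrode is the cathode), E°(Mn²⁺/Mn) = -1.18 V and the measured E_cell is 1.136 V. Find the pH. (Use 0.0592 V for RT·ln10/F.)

E°_cell = 1.18 V and n = 2.
log Q = n(E° − E)/0.0592 = 2×(1.18 − 1.136)/0.0592 = 1.486.
With Q = [Mn²⁺]·P(H₂) / [H⁺]^2, solving for [H⁺] gives log[H⁺] = -1.093, so pH = 1.09.

pH = 1.09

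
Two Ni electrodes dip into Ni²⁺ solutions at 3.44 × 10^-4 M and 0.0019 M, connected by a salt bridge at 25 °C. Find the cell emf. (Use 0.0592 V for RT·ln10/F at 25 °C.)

0.022 V

Both half-cells are Ni²⁺/Ni, so E°_cell = 0. The concentrated side is the cathode; the cell reaction moves Ni²⁺ from high to low concentration with n = 2.
Q = [Ni²⁺]_dilute/[Ni²⁺]_conc = 3.44 × 10^-4/0.0019 = 0.181.
E = 0 − (0.0592/2) log Q = −(0.0592/2)(-0.742) = 0.0220 V.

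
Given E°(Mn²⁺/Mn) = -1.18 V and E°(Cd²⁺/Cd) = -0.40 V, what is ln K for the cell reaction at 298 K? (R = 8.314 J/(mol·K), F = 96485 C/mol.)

E°_cell = -0.40 − (-1.18) = 0.78 V, with n = 2 electrons transferred.
At equilibrium E = 0, so the Nernst equation gives ln K = nFE°/RT = (2)(96485)(0.78)/((8.314)(298)) = 60.75.

ln K = 60.8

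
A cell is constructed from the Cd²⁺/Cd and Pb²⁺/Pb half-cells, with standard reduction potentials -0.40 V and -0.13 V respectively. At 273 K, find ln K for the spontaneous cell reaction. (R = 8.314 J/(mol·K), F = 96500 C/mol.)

E°_cell = -0.13 − (-0.40) = 0.27 V, with n = 2 electrons transferred.
At equilibrium E = 0, so the Nernst equation gives ln K = nFE°/RT = (2)(96500)(0.27)/((8.314)(273)) = 22.96.

ln K = 23.0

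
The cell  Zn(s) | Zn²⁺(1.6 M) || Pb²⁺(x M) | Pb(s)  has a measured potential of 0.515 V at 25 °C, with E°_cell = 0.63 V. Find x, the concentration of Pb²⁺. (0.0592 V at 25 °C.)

2.1 × 10^-4 M

From the Nernst equation, log Q = n(E° − E)/0.0592 = 2(0.63 − 0.515)/0.0592 = 3.885, so Q = 7680.
With Q = [Zn²⁺]/[Pb²⁺] and the known concentrations, [Pb²⁺] in the denominator gives [Pb²⁺] = 2.1 × 10^-4 M.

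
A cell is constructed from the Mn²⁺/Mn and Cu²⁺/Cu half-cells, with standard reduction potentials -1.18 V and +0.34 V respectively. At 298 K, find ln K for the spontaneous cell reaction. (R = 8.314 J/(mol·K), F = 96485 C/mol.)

ln K = 118.4

E°_cell = +0.34 − (-1.18) = 1.52 V, with n = 2 electrons transferred.
At equilibrium E = 0, so the Nernst equation gives ln K = nFE°/RT = (2)(96485)(1.52)/((8.314)(298)) = 118.39.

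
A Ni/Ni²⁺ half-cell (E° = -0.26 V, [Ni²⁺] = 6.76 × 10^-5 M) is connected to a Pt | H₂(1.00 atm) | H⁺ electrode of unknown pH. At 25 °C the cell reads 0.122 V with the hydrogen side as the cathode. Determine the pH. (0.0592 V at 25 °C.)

pH = 4.42

E°_cell = 0.26 V and n = 2.
log Q = n(E° − E)/0.0592 = 2×(0.26 − 0.122)/0.0592 = 4.662.
With Q = [Ni²⁺]·P(H₂) / [H⁺]^2, solving for [H⁺] gives log[H⁺] = -4.416, so pH = 4.42.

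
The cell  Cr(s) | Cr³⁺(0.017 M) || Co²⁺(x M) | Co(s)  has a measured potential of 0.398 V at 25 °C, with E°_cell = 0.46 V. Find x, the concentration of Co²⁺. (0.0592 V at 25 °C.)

5.3 × 10^-4 M

From the Nernst equation, log Q = n(E° − E)/0.0592 = 6(0.46 − 0.398)/0.0592 = 6.284, so Q = 1.92 × 10^6.
With Q = [Cr³⁺]^2/[Co²⁺]^3 and the known concentrations, [Co²⁺]^3 in the denominator gives [Co²⁺] = 5.3 × 10^-4 M.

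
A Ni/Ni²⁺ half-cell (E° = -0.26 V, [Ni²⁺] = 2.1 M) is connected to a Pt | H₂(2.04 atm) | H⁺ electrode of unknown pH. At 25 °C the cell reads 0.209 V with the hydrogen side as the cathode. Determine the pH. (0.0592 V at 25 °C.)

pH = 0.55

E°_cell = 0.26 V and n = 2.
log Q = n(E° − E)/0.0592 = 2×(0.26 − 0.209)/0.0592 = 1.723.
With Q = [Ni²⁺]·P(H₂) / [H⁺]^2, solving for [H⁺] gives log[H⁺] = -0.546, so pH = 0.55.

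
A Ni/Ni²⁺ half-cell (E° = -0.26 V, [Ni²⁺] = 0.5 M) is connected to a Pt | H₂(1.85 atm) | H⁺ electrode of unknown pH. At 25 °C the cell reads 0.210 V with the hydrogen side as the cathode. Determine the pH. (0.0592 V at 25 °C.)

E°_cell = 0.26 V and n = 2.
log Q = n(E° − E)/0.0592 = 2×(0.26 − 0.210)/0.0592 = 1.689.
With Q = [Ni²⁺]·P(H₂) / [H⁺]^2, solving for [H⁺] gives log[H⁺] = -0.862, so pH = 0.86.

pH = 0.86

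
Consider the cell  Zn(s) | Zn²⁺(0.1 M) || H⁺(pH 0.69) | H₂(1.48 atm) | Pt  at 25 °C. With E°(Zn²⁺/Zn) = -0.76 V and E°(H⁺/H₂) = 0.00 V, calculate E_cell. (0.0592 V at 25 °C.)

The hydrogen couple is the cathode, so E°_cell = 0.76 V; n = 2.
[H⁺] = 10^(−0.69) = 0.20 M, and Q = [Zn²⁺]·P(H₂) / [H⁺]^2 = 3.55.
E = E° − (0.0592/2) log Q = 0.76 − (0.0592/2)(0.550) = 0.744 V.

0.74 V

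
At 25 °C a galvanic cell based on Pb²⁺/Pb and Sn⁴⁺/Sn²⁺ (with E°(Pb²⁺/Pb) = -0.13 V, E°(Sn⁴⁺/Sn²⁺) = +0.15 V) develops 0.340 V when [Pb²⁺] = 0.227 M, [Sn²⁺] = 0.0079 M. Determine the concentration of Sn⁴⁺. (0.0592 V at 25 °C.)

0.19 M

From the Nernst equation, log Q = n(E° − E)/0.0592 = 2(0.28 − 0.340)/0.0592 = -2.027, so Q = 0.00940.
With Q = [Pb²⁺]·[Sn²⁺]/[Sn⁴⁺] and the known concentrations, [Sn⁴⁺] in the denominator gives [Sn⁴⁺] = 0.19 M.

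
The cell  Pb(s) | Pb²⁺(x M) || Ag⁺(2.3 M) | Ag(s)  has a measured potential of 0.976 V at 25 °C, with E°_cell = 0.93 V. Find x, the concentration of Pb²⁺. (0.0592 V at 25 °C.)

0.15 M

From the Nernst equation, log Q = n(E° − E)/0.0592 = 2(0.93 − 0.976)/0.0592 = -1.554, so Q = 0.0279.
With Q = [Pb²⁺]/[Ag⁺]^2 and the known concentrations, [Pb²⁺] in the numerator gives [Pb²⁺] = 0.15 M.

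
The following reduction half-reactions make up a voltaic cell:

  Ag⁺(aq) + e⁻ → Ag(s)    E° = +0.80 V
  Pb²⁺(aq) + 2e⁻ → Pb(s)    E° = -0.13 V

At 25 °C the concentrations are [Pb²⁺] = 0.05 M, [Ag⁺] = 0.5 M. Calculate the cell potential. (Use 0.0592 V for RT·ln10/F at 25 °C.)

0.951 V

The Ag⁺/Ag couple has the higher reduction potential and acts as the cathode, so E°_cell = +0.80 − (-0.13) = 0.93 V.
Balancing electrons gives n = 2; the reaction quotient is Q = [Pb²⁺]/[Ag⁺]^2 = 0.200.
At 25 °C, E = E° − (0.0592/n) log Q = 0.93 − (0.0592/2)(-0.699) = 0.930 + 0.021 = 0.951 V.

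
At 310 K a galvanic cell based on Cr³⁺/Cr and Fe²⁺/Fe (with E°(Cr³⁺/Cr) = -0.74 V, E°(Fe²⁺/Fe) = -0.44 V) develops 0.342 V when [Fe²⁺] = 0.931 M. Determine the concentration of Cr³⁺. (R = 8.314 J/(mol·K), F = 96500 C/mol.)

0.008 M

From the Nernst equation, ln Q = nF(E° − E)/RT = 6×96500×(0.30 − 0.342)/(8.314×310) = -9.435, so Q = 7.99 × 10^-5.
With Q = [Cr³⁺]^2/[Fe²⁺]^3 and the known concentrations, [Cr³⁺]^2 in the numerator gives [Cr³⁺] = 0.008 M.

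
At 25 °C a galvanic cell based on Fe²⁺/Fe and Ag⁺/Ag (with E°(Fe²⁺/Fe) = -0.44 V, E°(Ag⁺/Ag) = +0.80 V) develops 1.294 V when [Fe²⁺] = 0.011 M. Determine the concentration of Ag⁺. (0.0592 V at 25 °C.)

From the Nernst equation, log Q = n(E° − E)/0.0592 = 2(1.24 − 1.294)/0.0592 = -1.824, so Q = 0.0150.
With Q = [Fe²⁺]/[Ag⁺]^2 and the known concentrations, [Ag⁺]^2 in the denominator gives [Ag⁺] = 0.86 M.

0.86 M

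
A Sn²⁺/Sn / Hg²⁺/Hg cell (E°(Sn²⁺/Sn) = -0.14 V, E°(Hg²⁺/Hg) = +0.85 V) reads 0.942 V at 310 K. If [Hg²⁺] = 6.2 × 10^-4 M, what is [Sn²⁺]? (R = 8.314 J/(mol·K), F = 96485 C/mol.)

From the Nernst equation, ln Q = nF(E° − E)/RT = 2×96485×(0.99 − 0.942)/(8.314×310) = 3.594, so Q = 36.4.
With Q = [Sn²⁺]/[Hg²⁺] and the known concentrations, [Sn²⁺] in the numerator gives [Sn²⁺] = 0.023 M.

0.023 M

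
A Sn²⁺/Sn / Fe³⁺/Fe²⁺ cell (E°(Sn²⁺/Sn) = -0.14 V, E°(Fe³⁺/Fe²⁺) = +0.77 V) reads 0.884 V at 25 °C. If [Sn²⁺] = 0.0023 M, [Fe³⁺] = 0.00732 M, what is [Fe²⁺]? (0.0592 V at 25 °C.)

From the Nernst equation, log Q = n(E° − E)/0.0592 = 2(0.91 − 0.884)/0.0592 = 0.878, so Q = 7.56.
With Q = [Sn²⁺]·[Fe²⁺]^2/[Fe³⁺]^2 and the known concentrations, [Fe²⁺]^2 in the numerator gives [Fe²⁺] = 0.42 M.

0.42 M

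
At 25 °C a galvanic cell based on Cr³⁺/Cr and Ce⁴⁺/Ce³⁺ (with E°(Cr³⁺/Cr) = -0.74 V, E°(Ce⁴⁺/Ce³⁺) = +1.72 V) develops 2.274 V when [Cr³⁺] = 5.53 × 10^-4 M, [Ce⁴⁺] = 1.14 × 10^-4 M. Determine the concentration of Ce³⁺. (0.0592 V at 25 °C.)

From the Nernst equation, log Q = n(E° − E)/0.0592 = 3(2.46 − 2.274)/0.0592 = 9.426, so Q = 2.66 × 10^9.
With Q = [Cr³⁺]·[Ce³⁺]^3/[Ce⁴⁺]^3 and the known concentrations, [Ce³⁺]^3 in the numerator gives [Ce³⁺] = 1.9 M.

1.9 M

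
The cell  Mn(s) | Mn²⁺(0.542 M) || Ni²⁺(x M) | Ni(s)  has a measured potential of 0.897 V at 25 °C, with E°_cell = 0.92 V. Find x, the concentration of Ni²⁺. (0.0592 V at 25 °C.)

From the Nernst equation, log Q = n(E° − E)/0.0592 = 2(0.92 − 0.897)/0.0592 = 0.777, so Q = 5.98.
With Q = [Mn²⁺]/[Ni²⁺] and the known concentrations, [Ni²⁺] in the denominator gives [Ni²⁺] = 0.091 M.

0.091 M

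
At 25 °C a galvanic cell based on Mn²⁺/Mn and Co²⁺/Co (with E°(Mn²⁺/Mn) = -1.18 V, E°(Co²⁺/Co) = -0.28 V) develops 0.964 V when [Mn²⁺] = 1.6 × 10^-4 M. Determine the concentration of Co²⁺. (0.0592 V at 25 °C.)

0.023 M

From the Nernst equation, log Q = n(E° − E)/0.0592 = 2(0.90 − 0.964)/0.0592 = -2.162, so Q = 0.00688.
With Q = [Mn²⁺]/[Co²⁺] and the known concentrations, [Co²⁺] in the denominator gives [Co²⁺] = 0.023 M.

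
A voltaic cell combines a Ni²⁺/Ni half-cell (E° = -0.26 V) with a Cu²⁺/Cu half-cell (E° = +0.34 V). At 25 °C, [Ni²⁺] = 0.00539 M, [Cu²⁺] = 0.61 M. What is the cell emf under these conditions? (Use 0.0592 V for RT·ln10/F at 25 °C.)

0.661 V

The Cu²⁺/Cu couple has the higher reduction potential and acts as the cathode, so E°_cell = +0.34 − (-0.26) = 0.60 V.
Balancing electrons gives n = 2; the reaction quotient is Q = [Ni²⁺]/[Cu²⁺] = 0.00884.
At 25 °C, E = E° − (0.0592/n) log Q = 0.60 − (0.0592/2)(-2.054) = 0.600 + 0.061 = 0.661 V.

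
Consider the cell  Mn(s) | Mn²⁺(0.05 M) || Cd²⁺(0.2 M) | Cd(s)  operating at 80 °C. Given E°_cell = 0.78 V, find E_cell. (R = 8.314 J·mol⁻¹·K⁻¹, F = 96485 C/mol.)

Balancing electrons gives n = 2; the reaction quotient is Q = [Mn²⁺]/[Cd²⁺] = 0.250.
E = E° − (RT/nF) ln Q = 0.78 − (8.314×353)/(2×96485) × (-1.386) = 0.780 + 0.021 = 0.801 V.

0.801 V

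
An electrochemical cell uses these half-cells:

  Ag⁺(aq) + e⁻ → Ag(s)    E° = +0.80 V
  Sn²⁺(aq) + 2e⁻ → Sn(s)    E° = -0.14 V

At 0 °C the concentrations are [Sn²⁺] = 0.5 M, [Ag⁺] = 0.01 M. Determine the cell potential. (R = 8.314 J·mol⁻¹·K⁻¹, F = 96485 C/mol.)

The Ag⁺/Ag couple has the higher reduction potential and acts as the cathode, so E°_cell = +0.80 − (-0.14) = 0.94 V.
Balancing electrons gives n = 2; the reaction quotient is Q = [Sn²⁺]/[Ag⁺]^2 = 5000.
E = E° − (RT/nF) ln Q = 0.94 − (8.314×273)/(2×96485) × (8.517) = 0.940 − 0.100 = 0.840 V.

0.840 V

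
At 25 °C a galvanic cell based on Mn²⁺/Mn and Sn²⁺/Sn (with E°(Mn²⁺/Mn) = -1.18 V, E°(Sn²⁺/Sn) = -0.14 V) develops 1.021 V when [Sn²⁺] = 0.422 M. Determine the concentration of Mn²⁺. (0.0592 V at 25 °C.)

From the Nernst equation, log Q = n(E° − E)/0.0592 = 2(1.04 − 1.021)/0.0592 = 0.642, so Q = 4.38.
With Q = [Mn²⁺]/[Sn²⁺] and the known concentrations, [Mn²⁺] in the numerator gives [Mn²⁺] = 1.9 M.

1.9 M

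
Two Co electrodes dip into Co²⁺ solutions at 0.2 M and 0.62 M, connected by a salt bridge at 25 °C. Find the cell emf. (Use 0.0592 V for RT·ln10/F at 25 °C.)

Both half-cells are Co²⁺/Co, so E°_cell = 0. The concentrated side is the cathode; the cell reaction moves Co²⁺ from high to low concentration with n = 2.
Q = [Co²⁺]_dilute/[Co²⁺]_conc = 0.2/0.62 = 0.323.
E = 0 − (0.0592/2) log Q = −(0.0592/2)(-0.491) = 0.0145 V.

0.015 V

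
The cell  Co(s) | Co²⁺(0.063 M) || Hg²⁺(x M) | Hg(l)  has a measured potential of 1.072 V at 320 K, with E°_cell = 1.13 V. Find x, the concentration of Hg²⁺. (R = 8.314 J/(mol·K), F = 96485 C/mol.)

From the Nernst equation, ln Q = nF(E° − E)/RT = 2×96485×(1.13 − 1.072)/(8.314×320) = 4.207, so Q = 67.1.
With Q = [Co²⁺]/[Hg²⁺] and the known concentrations, [Hg²⁺] in the denominator gives [Hg²⁺] = 9.4 × 10^-4 M.

9.4 × 10^-4 M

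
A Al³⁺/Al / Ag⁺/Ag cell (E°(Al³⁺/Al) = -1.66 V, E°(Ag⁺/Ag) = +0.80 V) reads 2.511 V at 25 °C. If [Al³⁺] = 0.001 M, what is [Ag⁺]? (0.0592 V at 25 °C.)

0.73 M

From the Nernst equation, log Q = n(E° − E)/0.0592 = 3(2.46 − 2.511)/0.0592 = -2.584, so Q = 0.00260.
With Q = [Al³⁺]/[Ag⁺]^3 and the known concentrations, [Ag⁺]^3 in the denominator gives [Ag⁺] = 0.73 M.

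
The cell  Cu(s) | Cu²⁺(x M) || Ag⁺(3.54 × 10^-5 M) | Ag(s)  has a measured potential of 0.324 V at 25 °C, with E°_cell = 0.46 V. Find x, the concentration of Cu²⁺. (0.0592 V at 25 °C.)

4.9 × 10^-5 M

From the Nernst equation, log Q = n(E° − E)/0.0592 = 2(0.46 − 0.324)/0.0592 = 4.595, so Q = 3.93 × 10^4.
With Q = [Cu²⁺]/[Ag⁺]^2 and the known concentrations, [Cu²⁺] in the numerator gives [Cu²⁺] = 4.9 × 10^-5 M.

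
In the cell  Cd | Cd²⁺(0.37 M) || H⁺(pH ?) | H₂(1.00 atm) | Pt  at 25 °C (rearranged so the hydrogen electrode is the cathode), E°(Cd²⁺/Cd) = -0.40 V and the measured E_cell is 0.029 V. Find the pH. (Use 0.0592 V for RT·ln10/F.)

pH = 6.48

E°_cell = 0.40 V and n = 2.
log Q = n(E° − E)/0.0592 = 2×(0.40 − 0.029)/0.0592 = 12.534.
With Q = [Cd²⁺]·P(H₂) / [H⁺]^2, solving for [H⁺] gives log[H⁺] = -6.483, so pH = 6.48.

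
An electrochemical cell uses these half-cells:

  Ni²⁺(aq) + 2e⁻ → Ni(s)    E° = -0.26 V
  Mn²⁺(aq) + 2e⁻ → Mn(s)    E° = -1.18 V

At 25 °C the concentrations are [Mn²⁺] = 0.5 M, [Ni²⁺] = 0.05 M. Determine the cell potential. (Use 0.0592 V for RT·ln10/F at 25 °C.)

The Ni²⁺/Ni couple has the higher reduction potential and acts as the cathode, so E°_cell = -0.26 − (-1.18) = 0.92 V.
Balancing electrons gives n = 2; the reaction quotient is Q = [Mn²⁺]/[Ni²⁺] = 10.0.
At 25 °C, E = E° − (0.0592/n) log Q = 0.92 − (0.0592/2)(1.000) = 0.920 − 0.030 = 0.890 V.

0.890 V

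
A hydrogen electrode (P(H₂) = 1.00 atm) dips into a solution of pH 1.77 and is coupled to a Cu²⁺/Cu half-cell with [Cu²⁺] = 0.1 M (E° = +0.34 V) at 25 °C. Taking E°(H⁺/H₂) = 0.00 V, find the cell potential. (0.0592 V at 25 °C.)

The Cu²⁺/Cu couple is the cathode, so E°_cell = 0.34 V; n = 2.
[H⁺] = 10^(−1.77) = 0.017 M, and Q = [H⁺]^2 / ([Cu²⁺]·P(H₂)) = 0.00288.
E = E° − (0.0592/2) log Q = 0.34 − (0.0592/2)(-2.540) = 0.415 V.

0.42 V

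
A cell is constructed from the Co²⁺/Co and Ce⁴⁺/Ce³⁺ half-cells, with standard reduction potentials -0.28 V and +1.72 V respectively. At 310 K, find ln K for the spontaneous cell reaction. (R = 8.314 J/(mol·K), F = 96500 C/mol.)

E°_cell = +1.72 − (-0.28) = 2.00 V, with n = 2 electrons transferred.
At equilibrium E = 0, so the Nernst equation gives ln K = nFE°/RT = (2)(96500)(2.00)/((8.314)(310)) = 149.77.

ln K = 149.8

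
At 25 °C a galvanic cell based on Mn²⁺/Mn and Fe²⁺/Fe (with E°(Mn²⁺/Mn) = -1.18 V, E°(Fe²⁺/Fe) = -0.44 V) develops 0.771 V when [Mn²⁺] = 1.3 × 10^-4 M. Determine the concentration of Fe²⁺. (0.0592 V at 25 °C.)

From the Nernst equation, log Q = n(E° − E)/0.0592 = 2(0.74 − 0.771)/0.0592 = -1.047, so Q = 0.0897.
With Q = [Mn²⁺]/[Fe²⁺] and the known concentrations, [Fe²⁺] in the denominator gives [Fe²⁺] = 0.0014 M.

0.0014 M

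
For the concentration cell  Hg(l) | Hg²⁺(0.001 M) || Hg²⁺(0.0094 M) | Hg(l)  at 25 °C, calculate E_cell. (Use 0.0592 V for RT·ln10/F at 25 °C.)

0.029 V

Both half-cells are Hg²⁺/Hg, so E°_cell = 0. The concentrated side is the cathode; the cell reaction moves Hg²⁺ from high to low concentration with n = 2.
Q = [Hg²⁺]_dilute/[Hg²⁺]_conc = 0.001/0.0094 = 0.106.
E = 0 − (0.0592/2) log Q = −(0.0592/2)(-0.973) = 0.0288 V.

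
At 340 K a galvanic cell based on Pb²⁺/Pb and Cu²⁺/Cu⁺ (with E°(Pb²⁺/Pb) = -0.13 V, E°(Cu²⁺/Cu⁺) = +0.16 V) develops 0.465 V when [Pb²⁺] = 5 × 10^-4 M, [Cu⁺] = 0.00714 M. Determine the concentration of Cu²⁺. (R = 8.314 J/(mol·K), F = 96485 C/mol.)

0.063 M

From the Nernst equation, ln Q = nF(E° − E)/RT = 2×96485×(0.29 − 0.465)/(8.314×340) = -11.946, so Q = 6.48 × 10^-6.
With Q = [Pb²⁺]·[Cu⁺]^2/[Cu²⁺]^2 and the known concentrations, [Cu²⁺]^2 in the denominator gives [Cu²⁺] = 0.063 M.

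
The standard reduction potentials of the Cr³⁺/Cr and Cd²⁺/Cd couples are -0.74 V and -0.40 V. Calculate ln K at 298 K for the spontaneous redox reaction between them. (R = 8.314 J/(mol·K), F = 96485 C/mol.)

ln K = 79.4

E°_cell = -0.40 − (-0.74) = 0.34 V, with n = 6 electrons transferred.
At equilibrium E = 0, so the Nernst equation gives ln K = nFE°/RT = (6)(96485)(0.34)/((8.314)(298)) = 79.44.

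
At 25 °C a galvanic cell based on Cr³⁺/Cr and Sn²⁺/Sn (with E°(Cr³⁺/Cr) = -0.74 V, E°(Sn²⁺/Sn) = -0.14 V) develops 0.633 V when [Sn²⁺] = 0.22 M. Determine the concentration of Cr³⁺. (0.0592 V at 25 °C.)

0.0022 M

From the Nernst equation, log Q = n(E° − E)/0.0592 = 6(0.60 − 0.633)/0.0592 = -3.345, so Q = 4.52 × 10^-4.
With Q = [Cr³⁺]^2/[Sn²⁺]^3 and the known concentrations, [Cr³⁺]^2 in the numerator gives [Cr³⁺] = 0.0022 M.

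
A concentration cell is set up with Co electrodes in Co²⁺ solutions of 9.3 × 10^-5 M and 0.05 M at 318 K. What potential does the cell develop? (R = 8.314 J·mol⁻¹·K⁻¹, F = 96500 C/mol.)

Both half-cells are Co²⁺/Co, so E°_cell = 0. The concentrated side is the cathode; the cell reaction moves Co²⁺ from high to low concentration with n = 2.
Q = [Co²⁺]_dilute/[Co²⁺]_conc = 9.3 × 10^-5/0.05 = 0.00186.
E = 0 − (RT/nF) ln Q = −((8.314×318)/(2×96500))(-6.287) = 0.0861 V.

0.086 V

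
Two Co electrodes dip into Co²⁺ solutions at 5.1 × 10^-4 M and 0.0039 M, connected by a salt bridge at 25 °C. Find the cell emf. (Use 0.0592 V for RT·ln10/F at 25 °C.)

Both half-cells are Co²⁺/Co, so E°_cell = 0. The concentrated side is the cathode; the cell reaction moves Co²⁺ from high to low concentration with n = 2.
Q = [Co²⁺]_dilute/[Co²⁺]_conc = 5.1 × 10^-4/0.0039 = 0.131.
E = 0 − (0.0592/2) log Q = −(0.0592/2)(-0.883) = 0.0261 V.

0.026 V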